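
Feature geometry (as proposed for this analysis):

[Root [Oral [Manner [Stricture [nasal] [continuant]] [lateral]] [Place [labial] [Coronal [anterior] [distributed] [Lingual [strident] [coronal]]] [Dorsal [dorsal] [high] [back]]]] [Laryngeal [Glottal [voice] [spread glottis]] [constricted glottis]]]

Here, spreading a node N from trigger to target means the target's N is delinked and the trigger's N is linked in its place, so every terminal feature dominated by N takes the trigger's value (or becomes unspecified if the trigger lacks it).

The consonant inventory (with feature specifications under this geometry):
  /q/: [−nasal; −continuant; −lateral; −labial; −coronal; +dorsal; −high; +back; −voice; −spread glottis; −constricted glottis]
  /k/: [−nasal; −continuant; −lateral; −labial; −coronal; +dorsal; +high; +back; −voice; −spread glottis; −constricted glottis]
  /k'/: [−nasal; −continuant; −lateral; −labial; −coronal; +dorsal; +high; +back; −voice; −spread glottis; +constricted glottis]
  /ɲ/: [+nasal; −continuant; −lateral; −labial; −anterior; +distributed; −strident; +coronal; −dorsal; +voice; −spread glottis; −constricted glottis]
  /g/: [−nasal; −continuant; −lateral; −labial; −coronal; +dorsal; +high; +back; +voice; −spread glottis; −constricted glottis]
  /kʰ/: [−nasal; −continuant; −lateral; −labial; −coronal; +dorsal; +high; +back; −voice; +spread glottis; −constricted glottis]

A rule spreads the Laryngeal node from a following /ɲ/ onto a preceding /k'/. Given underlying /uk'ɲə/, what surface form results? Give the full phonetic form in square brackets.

The Laryngeal node dominates the terminals [voice], [spread glottis], [constricted glottis].
After delinking /k'/'s Laryngeal and linking /ɲ/'s, the affected terminals become [+voice], [−spread glottis], [−constricted glottis]; [nasal], [continuant], [lateral], … (outside Laryngeal) are retained from /k'/.
Among the inventory, only /g/ has exactly this specification, giving the surface form [ugɲə].

[ugɲə]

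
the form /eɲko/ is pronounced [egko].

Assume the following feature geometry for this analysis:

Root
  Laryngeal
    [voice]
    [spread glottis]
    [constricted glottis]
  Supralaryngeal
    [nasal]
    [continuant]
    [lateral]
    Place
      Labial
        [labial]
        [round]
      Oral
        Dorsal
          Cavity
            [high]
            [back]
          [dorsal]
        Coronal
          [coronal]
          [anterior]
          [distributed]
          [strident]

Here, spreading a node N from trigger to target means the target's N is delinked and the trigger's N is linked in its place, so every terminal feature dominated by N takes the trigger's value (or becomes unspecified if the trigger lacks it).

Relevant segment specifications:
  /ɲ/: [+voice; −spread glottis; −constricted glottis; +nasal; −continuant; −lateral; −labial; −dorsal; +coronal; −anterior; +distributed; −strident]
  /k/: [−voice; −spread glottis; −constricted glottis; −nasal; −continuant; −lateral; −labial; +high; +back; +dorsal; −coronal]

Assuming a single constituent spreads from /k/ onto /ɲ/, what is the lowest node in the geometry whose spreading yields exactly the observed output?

Supralaryngeal

/ɲ/ and [g] differ in [nasal], [coronal], [anterior], [distributed], [strident], [dorsal], [high], [back]; every other specified feature is identical.
In this geometry the lowest node dominating all of them is Supralaryngeal: every daughter of Supralaryngeal dominates only a proper subset, so no lower node suffices.
If Supralaryngeal spreads, every terminal under it takes /k/'s value, producing [g] as observed.
Since [voice] is preserved even though /k/ disagrees there, no node above Supralaryngeal spread.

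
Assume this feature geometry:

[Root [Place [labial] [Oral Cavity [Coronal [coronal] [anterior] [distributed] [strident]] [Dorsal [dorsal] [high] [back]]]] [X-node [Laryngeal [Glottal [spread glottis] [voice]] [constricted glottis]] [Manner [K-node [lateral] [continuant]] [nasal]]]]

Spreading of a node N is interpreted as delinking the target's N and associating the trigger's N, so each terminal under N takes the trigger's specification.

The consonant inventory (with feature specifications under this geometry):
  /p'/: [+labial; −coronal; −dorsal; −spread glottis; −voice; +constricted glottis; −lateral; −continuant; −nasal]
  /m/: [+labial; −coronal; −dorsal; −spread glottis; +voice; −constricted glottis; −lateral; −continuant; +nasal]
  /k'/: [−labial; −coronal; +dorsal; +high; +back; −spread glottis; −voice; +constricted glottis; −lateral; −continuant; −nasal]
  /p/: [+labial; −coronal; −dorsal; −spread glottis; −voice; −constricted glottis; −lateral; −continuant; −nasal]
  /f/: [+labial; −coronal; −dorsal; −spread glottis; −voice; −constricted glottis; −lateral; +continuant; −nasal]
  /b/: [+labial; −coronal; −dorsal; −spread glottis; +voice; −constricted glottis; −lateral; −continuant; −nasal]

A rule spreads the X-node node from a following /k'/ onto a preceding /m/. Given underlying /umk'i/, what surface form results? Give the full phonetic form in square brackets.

[up'k'i]

Terminals under X-node in this geometry: [spread glottis], [voice], [constricted glottis], [lateral], [continuant], [nasal].
The target acquires /k'/'s values for everything under X-node — [−spread glottis], [−voice], [+constricted glottis], [−lateral], [−continuant], [−nasal] — while keeping its own [labial], [coronal], [dorsal].
The resulting bundle matches /p'/ in the inventory; substituting it for /m/ gives [up'k'i].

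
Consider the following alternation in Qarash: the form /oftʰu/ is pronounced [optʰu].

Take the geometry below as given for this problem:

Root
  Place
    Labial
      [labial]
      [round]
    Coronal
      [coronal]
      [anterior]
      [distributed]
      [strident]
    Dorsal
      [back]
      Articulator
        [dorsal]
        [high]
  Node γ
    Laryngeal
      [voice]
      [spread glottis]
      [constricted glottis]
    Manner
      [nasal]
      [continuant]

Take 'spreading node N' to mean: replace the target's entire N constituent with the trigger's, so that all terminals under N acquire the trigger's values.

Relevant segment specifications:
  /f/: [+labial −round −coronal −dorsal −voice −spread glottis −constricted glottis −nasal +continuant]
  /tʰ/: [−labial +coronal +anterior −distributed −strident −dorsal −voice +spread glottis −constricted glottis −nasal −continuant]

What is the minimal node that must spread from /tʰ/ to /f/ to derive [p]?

Feature comparison: [continuant] differs between /f/ and [p]; the remaining terminals match.
With a single altered terminal, the smallest constituent that could spread is that terminal — [continuant].
[coronal], [spread glottis] stay as in /f/ although /tʰ/ differs there, so no node dominating them spread; among the remaining candidates [continuant] is the lowest that derives the output.

[continuant]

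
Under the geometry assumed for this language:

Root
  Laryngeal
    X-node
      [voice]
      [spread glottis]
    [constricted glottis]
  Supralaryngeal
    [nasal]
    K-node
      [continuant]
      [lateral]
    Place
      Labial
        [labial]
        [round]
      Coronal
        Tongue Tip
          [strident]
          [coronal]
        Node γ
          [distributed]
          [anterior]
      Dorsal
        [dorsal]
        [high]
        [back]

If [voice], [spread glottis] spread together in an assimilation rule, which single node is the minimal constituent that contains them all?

X-node

[voice] is immediately dominated by X-node.
[spread glottis] is immediately dominated by X-node.
These paths first converge at X-node; no daughter of X-node dominates all 2 features, so X-node is the minimal constituent.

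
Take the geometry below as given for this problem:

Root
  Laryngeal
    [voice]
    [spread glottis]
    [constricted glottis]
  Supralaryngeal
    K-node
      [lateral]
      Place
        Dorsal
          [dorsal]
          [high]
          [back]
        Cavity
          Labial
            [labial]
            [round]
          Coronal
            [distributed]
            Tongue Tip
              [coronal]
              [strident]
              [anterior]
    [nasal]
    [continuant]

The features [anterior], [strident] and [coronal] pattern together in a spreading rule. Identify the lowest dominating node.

[anterior]: Root ▹ Supralaryngeal ▹ K-node ▹ Place ▹ Cavity ▹ Coronal ▹ Tongue Tip ▹ [anterior].
[strident]: Root ▹ Supralaryngeal ▹ K-node ▹ Place ▹ Cavity ▹ Coronal ▹ Tongue Tip ▹ [strident].
[coronal]: Root ▹ Supralaryngeal ▹ K-node ▹ Place ▹ Cavity ▹ Coronal ▹ Tongue Tip ▹ [coronal].
The listed terminals split across distinct daughters of Tongue Tip, so Tongue Tip itself is the smallest node containing them all.

Tongue Tip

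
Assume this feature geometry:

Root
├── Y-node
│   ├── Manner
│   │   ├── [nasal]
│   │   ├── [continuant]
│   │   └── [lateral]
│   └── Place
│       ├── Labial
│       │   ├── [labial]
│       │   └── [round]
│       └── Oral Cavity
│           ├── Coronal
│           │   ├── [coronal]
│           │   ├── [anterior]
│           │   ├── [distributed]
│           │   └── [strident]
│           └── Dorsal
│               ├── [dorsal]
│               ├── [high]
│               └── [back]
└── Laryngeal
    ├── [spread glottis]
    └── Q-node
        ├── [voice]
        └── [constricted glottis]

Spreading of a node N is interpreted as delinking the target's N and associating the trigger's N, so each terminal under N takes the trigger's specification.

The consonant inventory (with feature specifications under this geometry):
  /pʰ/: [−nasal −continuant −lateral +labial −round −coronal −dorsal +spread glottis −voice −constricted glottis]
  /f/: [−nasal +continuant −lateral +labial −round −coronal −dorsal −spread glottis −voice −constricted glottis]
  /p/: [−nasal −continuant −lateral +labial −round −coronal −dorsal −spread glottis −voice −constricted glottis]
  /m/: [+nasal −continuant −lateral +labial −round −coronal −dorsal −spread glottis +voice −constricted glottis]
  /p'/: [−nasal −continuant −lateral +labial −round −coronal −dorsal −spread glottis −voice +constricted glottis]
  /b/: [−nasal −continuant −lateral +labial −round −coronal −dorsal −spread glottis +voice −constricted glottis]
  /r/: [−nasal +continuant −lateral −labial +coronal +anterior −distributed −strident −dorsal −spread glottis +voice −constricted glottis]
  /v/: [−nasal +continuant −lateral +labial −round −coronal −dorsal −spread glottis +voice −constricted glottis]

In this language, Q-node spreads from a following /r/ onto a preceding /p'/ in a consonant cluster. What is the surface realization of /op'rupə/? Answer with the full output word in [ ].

Q-node immediately or transitively dominates [voice], [constricted glottis].
Spreading Q-node from /r/ onto /p'/ replaces those values with /r/'s: [+voice], [−constricted glottis]. Features outside Q-node ([nasal], [continuant], [lateral], …) stay as in /p'/.
The resulting bundle matches /b/ in the inventory; substituting it for /p'/ gives [obrupə].

[obrupə]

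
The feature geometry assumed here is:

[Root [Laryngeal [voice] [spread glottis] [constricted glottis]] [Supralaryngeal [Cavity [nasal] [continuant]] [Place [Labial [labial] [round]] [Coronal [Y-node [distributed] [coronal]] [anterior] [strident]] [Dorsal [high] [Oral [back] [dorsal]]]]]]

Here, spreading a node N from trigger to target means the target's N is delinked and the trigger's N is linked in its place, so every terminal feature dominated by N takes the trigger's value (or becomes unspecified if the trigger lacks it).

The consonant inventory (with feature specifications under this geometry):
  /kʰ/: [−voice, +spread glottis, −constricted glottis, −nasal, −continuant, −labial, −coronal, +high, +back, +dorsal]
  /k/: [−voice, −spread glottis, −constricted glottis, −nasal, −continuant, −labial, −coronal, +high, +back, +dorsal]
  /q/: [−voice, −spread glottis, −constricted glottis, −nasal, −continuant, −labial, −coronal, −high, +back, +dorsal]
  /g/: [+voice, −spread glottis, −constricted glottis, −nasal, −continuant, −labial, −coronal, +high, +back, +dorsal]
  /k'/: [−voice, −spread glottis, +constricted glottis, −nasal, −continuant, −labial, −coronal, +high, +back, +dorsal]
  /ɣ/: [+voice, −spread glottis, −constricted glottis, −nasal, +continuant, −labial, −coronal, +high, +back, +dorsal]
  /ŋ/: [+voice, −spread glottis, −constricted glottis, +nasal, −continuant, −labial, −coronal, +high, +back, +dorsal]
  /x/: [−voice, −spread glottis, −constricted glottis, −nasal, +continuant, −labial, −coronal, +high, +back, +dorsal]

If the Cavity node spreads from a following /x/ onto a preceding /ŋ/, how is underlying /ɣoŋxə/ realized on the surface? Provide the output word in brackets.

[ɣoɣxə]

Cavity immediately or transitively dominates [nasal], [continuant].
The target acquires /x/'s values for everything under Cavity — [−nasal], [+continuant] — while keeping its own [voice], [spread glottis], [constricted glottis], ….
This feature bundle is that of [ɣ], so /ɣoŋxə/ surfaces as [ɣoɣxə].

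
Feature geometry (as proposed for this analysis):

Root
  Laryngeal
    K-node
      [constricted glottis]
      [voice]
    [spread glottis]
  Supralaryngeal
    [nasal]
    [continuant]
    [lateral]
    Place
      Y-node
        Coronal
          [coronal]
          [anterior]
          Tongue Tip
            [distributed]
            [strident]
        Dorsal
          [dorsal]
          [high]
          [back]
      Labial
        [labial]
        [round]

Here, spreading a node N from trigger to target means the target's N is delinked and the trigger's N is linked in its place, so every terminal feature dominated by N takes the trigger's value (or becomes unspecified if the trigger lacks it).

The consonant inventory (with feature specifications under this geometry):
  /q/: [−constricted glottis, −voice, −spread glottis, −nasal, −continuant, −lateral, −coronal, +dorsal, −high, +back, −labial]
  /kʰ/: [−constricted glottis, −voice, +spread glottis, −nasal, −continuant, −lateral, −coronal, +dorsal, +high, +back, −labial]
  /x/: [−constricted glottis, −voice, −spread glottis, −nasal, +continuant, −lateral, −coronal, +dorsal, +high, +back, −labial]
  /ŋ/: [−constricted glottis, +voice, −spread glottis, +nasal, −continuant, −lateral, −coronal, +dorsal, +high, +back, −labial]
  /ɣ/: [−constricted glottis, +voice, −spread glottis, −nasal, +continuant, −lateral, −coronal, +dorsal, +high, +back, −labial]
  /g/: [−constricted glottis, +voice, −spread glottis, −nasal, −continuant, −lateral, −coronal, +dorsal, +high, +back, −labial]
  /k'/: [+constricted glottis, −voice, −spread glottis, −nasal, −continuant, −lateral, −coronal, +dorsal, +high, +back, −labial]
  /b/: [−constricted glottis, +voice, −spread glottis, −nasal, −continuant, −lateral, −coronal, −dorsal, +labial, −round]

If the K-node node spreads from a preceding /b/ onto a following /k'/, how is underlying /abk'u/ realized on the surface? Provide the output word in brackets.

[abgu]

The K-node node dominates the terminals [constricted glottis], [voice].
The target acquires /b/'s values for everything under K-node — [−constricted glottis], [+voice] — while keeping its own [spread glottis], [nasal], [continuant], ….
Among the inventory, only /g/ has exactly this specification, giving the surface form [abgu].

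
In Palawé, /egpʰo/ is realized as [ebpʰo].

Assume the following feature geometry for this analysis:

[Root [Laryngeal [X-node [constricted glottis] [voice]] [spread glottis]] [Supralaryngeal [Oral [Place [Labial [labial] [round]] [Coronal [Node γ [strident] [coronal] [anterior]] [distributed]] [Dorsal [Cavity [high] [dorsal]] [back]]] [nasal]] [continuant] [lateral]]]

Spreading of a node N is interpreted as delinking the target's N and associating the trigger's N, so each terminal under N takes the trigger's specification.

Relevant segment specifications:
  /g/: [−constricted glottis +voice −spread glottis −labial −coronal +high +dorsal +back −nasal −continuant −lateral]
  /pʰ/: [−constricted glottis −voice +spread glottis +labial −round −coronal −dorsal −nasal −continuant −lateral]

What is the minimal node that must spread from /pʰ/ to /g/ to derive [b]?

Place

/g/ and [b] differ in [labial], [round], [dorsal], [high], [back]; every other specified feature is identical.
These terminals are all dominated by Place, and no proper subconstituent of Place covers them all; Place is their lowest common ancestor.
If Place spreads, every terminal under it takes /pʰ/'s value, producing [b] as observed.
Features on which the two segments disagree outside Place, such as [voice], [spread glottis], are unchanged — nothing dominating them spread, and Place is the minimal sufficient constituent.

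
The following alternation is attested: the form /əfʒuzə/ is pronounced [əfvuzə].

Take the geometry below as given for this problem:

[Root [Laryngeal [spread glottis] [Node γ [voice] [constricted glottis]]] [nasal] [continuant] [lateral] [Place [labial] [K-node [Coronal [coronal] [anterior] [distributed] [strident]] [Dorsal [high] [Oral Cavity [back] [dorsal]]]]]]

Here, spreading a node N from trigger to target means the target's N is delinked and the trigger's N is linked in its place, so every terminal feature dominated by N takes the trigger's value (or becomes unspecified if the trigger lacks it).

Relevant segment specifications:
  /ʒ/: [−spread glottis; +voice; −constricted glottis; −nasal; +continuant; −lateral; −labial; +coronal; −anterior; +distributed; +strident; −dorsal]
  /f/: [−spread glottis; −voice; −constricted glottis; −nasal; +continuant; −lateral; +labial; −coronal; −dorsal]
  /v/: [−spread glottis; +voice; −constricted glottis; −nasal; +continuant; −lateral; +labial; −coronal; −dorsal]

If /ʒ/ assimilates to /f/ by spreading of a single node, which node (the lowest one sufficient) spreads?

Place

Comparing /ʒ/ with its surface form [v], the features that change are [labial], [coronal], [anterior], [distributed], [strident].
The smallest constituent containing every changed terminal is Place — each of its daughters lacks at least one of the affected features.
If Place spreads, every terminal under it takes /f/'s value, producing [v] as observed.
[voice] — on which /f/ differs from /ʒ/ — is unchanged, so Root cannot have spread; the constituent is no larger than Place.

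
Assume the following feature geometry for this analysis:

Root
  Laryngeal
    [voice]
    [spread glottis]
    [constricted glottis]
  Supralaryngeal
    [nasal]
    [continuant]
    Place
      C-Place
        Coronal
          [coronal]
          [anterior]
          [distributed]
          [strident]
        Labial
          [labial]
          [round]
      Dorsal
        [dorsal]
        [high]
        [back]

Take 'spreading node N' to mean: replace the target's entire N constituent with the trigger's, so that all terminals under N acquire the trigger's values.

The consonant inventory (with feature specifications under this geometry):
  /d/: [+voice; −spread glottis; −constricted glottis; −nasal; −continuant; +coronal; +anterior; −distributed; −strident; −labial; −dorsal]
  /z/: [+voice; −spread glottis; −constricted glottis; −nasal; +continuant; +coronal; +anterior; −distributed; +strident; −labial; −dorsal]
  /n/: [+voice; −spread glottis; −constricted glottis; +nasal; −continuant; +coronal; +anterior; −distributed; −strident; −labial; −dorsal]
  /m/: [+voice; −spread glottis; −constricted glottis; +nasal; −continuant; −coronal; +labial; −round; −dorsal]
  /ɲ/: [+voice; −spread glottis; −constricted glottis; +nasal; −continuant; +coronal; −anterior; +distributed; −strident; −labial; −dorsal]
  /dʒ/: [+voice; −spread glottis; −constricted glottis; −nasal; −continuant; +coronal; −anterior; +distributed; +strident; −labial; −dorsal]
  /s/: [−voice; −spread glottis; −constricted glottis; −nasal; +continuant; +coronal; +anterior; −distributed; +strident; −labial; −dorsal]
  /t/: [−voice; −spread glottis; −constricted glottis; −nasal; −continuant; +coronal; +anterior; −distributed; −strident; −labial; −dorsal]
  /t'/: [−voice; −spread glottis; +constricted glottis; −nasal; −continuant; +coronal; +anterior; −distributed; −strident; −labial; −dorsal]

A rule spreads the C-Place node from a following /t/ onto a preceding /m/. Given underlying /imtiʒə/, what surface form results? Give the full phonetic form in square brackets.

[intiʒə]

The C-Place node dominates the terminals [coronal], [anterior], [distributed], [strident], [labial], [round].
After delinking /m/'s C-Place and linking /t/'s, the affected terminals become [+coronal], [+anterior], [−distributed], [−strident], [−labial]; [voice], [spread glottis], [constricted glottis], … (outside C-Place) are retained from /m/.
This feature bundle is that of [n], so /imtiʒə/ surfaces as [intiʒə].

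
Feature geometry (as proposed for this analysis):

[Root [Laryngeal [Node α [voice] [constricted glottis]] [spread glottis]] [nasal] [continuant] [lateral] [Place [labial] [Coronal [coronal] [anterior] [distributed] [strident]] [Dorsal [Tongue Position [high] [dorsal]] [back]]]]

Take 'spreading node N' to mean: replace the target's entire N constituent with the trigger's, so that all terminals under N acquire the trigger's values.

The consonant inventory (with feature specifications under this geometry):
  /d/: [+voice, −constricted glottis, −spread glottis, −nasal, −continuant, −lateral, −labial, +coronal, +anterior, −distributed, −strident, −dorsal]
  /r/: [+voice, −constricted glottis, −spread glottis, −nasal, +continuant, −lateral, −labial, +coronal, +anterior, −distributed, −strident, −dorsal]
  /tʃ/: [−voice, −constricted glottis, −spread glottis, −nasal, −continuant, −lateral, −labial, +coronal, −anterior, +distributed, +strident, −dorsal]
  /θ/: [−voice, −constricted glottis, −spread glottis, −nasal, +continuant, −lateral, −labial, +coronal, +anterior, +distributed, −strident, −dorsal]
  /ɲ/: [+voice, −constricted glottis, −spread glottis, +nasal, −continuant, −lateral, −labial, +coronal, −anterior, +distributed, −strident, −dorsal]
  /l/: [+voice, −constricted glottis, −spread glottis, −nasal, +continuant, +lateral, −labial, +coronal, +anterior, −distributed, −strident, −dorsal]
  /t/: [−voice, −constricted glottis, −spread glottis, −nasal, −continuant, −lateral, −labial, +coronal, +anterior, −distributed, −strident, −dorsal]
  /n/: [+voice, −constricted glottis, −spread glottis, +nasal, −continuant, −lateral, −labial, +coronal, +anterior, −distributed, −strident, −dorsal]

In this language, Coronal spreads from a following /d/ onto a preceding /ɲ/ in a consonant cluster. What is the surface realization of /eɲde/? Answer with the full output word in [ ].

The Coronal node dominates the terminals [coronal], [anterior], [distributed], [strident].
After delinking /ɲ/'s Coronal and linking /d/'s, the affected terminals become [+coronal], [+anterior], [−distributed], [−strident]; [voice], [constricted glottis], [spread glottis], … (outside Coronal) are retained from /ɲ/.
Among the inventory, only /n/ has exactly this specification, giving the surface form [ende].

[ende]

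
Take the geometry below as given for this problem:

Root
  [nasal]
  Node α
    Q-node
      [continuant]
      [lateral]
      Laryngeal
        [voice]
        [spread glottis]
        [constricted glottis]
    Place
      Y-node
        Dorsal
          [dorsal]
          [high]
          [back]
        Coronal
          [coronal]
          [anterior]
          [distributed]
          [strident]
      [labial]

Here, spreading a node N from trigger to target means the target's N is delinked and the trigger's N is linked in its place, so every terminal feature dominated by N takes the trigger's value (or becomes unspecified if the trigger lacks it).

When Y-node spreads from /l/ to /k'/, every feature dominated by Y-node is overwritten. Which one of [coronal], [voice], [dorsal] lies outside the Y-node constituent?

Y-node dominates exactly [dorsal], [high], [back], [coronal], [anterior], [distributed], [strident].
Spreading Y-node replaces [coronal], [dorsal] with the trigger's values, since each sits inside the Y-node constituent.
[voice] is not within the Y-node subtree (it hangs from Laryngeal), so /k'/'s [voice] value survives.

[voice]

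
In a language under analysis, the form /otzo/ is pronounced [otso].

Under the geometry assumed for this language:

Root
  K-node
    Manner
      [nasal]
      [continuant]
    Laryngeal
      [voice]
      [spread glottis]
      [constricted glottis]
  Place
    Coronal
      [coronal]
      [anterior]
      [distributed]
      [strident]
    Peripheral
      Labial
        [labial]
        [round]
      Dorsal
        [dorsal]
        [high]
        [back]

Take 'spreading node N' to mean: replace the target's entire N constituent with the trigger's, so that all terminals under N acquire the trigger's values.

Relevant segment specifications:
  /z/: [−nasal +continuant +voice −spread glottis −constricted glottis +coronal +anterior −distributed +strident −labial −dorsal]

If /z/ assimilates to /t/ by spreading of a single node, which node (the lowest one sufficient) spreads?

[voice]

/z/ and [s] differ in [voice]; every other specified feature is identical.
With a single altered terminal, the smallest constituent that could spread is that terminal — [voice].
[continuant], [strident] stay as in /z/ although /t/ differs there, so no node dominating them spread; among the remaining candidates [voice] is the lowest that derives the output.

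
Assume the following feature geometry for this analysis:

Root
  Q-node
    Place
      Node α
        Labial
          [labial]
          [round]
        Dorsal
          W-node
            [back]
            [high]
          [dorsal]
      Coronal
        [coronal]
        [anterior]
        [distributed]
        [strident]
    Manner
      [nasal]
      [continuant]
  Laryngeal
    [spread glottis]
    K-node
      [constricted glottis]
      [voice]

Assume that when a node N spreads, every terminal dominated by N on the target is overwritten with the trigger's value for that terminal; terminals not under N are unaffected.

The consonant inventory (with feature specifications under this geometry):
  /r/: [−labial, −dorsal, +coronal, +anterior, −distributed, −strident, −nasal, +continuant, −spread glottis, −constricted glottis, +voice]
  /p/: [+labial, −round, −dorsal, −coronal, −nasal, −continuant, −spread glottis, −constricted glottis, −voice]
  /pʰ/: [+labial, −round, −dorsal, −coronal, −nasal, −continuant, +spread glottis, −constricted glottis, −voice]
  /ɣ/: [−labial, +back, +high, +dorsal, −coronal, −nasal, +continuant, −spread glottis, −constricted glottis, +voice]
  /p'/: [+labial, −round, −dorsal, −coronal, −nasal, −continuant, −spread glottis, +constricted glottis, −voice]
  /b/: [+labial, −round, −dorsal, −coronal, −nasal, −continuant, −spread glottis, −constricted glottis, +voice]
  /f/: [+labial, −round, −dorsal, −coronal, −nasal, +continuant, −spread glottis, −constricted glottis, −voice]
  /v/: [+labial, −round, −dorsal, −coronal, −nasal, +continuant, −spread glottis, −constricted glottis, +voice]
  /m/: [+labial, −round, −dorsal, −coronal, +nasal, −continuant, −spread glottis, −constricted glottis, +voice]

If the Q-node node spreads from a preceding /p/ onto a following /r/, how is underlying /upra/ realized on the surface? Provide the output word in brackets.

[upba]

The Q-node node dominates the terminals [labial], [round], [back], [high], [dorsal], [coronal], [anterior], [distributed], [strident], [nasal], [continuant].
Spreading Q-node from /p/ onto /r/ replaces those values with /p/'s: [+labial], [−round], [−dorsal], [−coronal], [−nasal], [−continuant]. Features outside Q-node ([spread glottis], [constricted glottis], [voice]) stay as in /r/.
The resulting bundle matches /b/ in the inventory; substituting it for /r/ gives [upba].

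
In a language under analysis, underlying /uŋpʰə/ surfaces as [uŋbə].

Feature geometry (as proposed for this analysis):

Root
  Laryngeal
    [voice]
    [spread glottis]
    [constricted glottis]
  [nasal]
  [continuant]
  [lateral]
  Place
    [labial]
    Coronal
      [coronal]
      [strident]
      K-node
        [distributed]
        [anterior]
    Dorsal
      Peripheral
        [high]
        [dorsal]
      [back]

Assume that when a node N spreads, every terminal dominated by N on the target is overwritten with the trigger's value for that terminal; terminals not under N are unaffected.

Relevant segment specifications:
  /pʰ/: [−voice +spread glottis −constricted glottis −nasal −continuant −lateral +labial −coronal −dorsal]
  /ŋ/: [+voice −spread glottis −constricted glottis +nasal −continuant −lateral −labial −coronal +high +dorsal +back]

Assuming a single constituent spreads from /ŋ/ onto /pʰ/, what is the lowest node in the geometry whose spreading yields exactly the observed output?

Comparing /pʰ/ with its surface form [b], the features that change are [voice], [spread glottis].
These terminals are all dominated by Laryngeal, and no proper subconstituent of Laryngeal covers them all; Laryngeal is their lowest common ancestor.
If Laryngeal spreads, every terminal under it takes /ŋ/'s value, producing [b] as observed.
[dorsal], [nasal] — on which /ŋ/ differs from /pʰ/ — are unchanged, so Root cannot have spread; the constituent is no larger than Laryngeal.

Laryngeal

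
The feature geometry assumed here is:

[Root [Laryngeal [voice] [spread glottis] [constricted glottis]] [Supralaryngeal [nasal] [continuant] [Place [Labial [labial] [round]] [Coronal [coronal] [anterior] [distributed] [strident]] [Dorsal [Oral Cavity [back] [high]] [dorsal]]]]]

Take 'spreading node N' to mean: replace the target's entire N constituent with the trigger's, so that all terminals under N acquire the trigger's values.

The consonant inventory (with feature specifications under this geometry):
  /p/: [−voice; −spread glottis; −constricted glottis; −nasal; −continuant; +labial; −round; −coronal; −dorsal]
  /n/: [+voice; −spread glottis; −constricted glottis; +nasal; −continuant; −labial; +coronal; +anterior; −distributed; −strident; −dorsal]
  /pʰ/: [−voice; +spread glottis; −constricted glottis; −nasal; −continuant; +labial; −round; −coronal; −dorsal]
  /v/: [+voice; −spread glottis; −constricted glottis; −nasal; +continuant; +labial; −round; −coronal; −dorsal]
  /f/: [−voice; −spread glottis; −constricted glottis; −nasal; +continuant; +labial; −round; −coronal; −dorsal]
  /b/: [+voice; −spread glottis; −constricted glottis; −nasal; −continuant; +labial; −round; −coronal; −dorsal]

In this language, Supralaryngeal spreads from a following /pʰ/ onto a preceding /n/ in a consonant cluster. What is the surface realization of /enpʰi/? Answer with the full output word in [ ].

[ebpʰi]

The Supralaryngeal node dominates the terminals [nasal], [continuant], [labial], [round], [coronal], [anterior], [distributed], [strident], [back], [high], [dorsal].
Spreading Supralaryngeal from /pʰ/ onto /n/ replaces those values with /pʰ/'s: [−nasal], [−continuant], [+labial], [−round], [−coronal], [−dorsal]. Features outside Supralaryngeal ([voice], [spread glottis], [constricted glottis]) stay as in /n/.
The resulting bundle matches /b/ in the inventory; substituting it for /n/ gives [ebpʰi].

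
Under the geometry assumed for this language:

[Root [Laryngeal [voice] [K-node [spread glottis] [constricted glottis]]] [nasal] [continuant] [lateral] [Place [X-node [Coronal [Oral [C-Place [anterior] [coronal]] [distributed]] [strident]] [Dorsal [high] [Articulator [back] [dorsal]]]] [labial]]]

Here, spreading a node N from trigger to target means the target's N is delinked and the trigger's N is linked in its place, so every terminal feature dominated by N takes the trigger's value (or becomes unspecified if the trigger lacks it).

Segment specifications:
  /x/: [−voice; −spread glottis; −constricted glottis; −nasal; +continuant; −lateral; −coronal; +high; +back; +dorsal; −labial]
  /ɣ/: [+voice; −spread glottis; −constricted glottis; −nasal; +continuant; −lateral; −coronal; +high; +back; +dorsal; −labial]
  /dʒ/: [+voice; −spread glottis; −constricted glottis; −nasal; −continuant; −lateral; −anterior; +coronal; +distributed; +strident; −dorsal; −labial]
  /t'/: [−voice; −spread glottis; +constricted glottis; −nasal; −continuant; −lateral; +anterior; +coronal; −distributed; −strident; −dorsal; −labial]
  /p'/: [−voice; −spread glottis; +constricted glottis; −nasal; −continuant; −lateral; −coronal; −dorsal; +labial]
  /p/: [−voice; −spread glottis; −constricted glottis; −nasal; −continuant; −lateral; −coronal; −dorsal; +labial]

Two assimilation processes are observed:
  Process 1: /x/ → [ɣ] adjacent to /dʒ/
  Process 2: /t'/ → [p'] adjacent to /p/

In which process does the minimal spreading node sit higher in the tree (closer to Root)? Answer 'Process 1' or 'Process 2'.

Process 2

In Process 1, [voice] changes, so the minimal spreading node is [voice] at depth 2.
In Process 2, [labial], [coronal], [anterior], [distributed], [strident] change, so the minimal spreading node is Place at depth 1.
Place (depth 1) sits above [voice] (depth 2), making Process 2 the one with the higher spreading node.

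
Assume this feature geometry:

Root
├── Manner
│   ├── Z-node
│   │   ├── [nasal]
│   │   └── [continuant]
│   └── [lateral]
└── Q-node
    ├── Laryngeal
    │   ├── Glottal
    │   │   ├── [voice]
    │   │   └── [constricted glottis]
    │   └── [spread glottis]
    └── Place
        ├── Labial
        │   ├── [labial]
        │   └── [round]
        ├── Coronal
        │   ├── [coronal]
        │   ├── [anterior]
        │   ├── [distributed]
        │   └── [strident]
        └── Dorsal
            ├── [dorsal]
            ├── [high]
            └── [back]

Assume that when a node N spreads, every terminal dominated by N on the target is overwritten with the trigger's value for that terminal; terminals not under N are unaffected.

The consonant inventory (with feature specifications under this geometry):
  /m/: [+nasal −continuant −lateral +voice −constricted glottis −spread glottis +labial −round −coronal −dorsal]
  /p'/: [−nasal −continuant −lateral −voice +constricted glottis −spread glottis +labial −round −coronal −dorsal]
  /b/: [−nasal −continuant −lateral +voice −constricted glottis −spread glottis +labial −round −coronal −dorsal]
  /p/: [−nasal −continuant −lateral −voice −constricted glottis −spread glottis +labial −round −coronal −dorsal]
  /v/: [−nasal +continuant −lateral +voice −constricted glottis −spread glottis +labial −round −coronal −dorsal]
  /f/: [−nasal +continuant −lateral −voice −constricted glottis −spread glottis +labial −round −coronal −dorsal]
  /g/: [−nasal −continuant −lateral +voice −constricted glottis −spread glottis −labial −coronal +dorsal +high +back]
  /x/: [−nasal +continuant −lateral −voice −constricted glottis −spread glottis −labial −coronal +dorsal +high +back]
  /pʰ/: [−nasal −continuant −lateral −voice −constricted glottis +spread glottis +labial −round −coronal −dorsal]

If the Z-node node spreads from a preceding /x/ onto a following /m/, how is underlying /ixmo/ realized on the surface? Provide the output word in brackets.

Terminals under Z-node in this geometry: [nasal], [continuant].
Spreading Z-node from /x/ onto /m/ replaces those values with /x/'s: [−nasal], [+continuant]. Features outside Z-node ([lateral], [voice], [constricted glottis], …) stay as in /m/.
Among the inventory, only /v/ has exactly this specification, giving the surface form [ixvo].

[ixvo]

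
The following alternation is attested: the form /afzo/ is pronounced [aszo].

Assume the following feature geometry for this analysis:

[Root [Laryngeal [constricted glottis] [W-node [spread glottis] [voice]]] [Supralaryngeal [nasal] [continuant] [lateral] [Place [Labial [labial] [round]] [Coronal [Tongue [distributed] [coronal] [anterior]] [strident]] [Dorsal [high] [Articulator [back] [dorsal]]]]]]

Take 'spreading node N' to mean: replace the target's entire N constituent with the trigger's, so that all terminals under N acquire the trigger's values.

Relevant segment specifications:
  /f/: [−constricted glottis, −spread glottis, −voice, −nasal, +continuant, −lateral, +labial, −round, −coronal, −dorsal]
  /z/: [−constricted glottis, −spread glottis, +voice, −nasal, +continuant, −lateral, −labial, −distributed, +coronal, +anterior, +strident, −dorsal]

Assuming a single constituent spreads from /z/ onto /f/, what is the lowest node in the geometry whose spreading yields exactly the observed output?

Place

Comparing /f/ with its surface form [s], the features that change are [labial], [round], [coronal], [anterior], [distributed], [strident].
In this geometry the lowest node dominating all of them is Place: every daughter of Place dominates only a proper subset, so no lower node suffices.
Spreading Place from /z/ overwrites each of those terminals with /z/'s values, yielding exactly [s].
[voice], a feature on which the two segments disagree outside Place, is unchanged — nothing dominating it spread, and Place is the minimal sufficient constituent.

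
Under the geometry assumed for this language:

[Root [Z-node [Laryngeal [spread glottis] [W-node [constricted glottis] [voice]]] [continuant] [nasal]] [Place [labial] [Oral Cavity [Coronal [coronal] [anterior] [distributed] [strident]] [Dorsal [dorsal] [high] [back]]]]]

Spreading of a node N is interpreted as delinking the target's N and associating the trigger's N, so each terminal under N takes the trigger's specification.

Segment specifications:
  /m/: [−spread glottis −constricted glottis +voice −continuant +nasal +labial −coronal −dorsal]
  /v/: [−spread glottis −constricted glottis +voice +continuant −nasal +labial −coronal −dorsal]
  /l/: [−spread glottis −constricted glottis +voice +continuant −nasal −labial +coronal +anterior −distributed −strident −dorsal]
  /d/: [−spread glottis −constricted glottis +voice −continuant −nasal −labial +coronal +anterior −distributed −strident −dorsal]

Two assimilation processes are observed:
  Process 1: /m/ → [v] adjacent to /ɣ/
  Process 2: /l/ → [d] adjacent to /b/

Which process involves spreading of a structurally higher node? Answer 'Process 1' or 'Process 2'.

Process 1

In Process 1, [nasal], [continuant] change, so the minimal spreading node is Z-node at depth 1.
Process 2 alters [continuant]; the lowest dominating node is [continuant] (depth 2 from Root).
Z-node is closer to Root than [continuant], so Process 1 spreads the higher node.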